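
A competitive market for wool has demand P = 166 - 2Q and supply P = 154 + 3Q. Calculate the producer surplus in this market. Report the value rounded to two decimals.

Set 166 - 2Q = 154 + 3Q, which gives 12 = 5Q, so Q* = 2.4 and P* = 166 - 2(2.4) = 161.2.
Producer surplus is the triangle above supply below P*: (1/2)(2.4)(161.2 - 154) = (1/2)(2.4)(7.2) = 8.64.

8.64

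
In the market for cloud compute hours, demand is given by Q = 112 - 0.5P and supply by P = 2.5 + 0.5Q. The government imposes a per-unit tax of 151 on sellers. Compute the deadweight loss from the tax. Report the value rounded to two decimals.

4560.20

Rewriting demand in inverse form: P = 224 - 2Q.
Pre-tax equilibrium: 224 - 2Q = 2.5 + 0.5Q gives Q* = 88.6, P* = 46.8.
A tax on sellers shifts supply up by 151: 224 - 2Q = 2.5 + 0.5Q + 151, so Q_t = 28.2. Buyers pay P_b = 167.6; sellers receive P_s = P_b - 151 = 16.6.
The welfare triangle lost has base Q* - Q_t = 60.4 and height t = 151, so DWL = (1/2)(60.4)(151) = 4560.2.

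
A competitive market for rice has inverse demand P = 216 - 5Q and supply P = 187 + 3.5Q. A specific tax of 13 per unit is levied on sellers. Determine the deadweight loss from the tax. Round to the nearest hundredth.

Without the tax, 216 - 5Q = 187 + 3.5Q so Q* = 3.4118 and P* = 198.9412.
With the tax, sellers need 13 more per unit: 216 - 5Q = 187 + 3.5Q + 13, so Q_t = 1.8824. Buyers pay P_b = 206.5882; sellers receive P_s = P_b - 13 = 193.5882.
Deadweight loss is the triangle between the curves from Q_t to Q*: (1/2)(3.4118 - 1.8824)(13) = 9.9412.

9.94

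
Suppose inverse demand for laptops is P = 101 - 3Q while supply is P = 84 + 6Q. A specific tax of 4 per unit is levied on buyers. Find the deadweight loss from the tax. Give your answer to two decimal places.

0.89

Without the tax, 101 - 3Q = 84 + 6Q so Q* = 1.8889 and P* = 95.3333.
A tax on buyers shifts demand down by 4: (101 - 4) - 3Q = 84 + 6Q, so Q_t = 1.4444. Buyers pay P_b = 96.6667; sellers receive P_s = P_b - 4 = 92.6667.
Deadweight loss is the triangle between the curves from Q_t to Q*: (1/2)(1.8889 - 1.4444)(4) = 0.8889.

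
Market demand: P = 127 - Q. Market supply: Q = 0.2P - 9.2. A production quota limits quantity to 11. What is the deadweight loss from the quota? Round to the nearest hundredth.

Rewriting supply in inverse form: P = 46 + 5Q.
Unrestricted equilibrium: Q* = (127 - 46)/(1 + 5) = 13.5.
At Q = 11 the demand price is 127 - (11) = 116 and the supply price is 46 + 5(11) = 101.
DWL = (1/2)(gap between curves at 11) x (Q* - 11) = (1/2)(15)(2.5) = 18.75.

18.75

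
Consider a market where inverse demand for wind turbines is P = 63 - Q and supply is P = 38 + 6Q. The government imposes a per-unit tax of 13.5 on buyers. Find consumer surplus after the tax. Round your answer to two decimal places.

Without the tax, 63 - Q = 38 + 6Q so Q* = 3.5714 and P* = 59.4286.
A tax on buyers shifts demand down by 13.5: (63 - 13.5) - Q = 38 + 6Q, so Q_t = 1.6429. Buyers pay P_b = 61.3571; sellers receive P_s = P_b - 13.5 = 47.8571.
Consumer surplus is the triangle under demand above P_b: (1/2)(1.6429)(63 - 61.3571) = 1.3495.

1.35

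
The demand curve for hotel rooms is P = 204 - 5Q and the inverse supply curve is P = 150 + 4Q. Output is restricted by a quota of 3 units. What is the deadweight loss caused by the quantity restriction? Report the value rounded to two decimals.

Without the quota, 204 - 5Q = 150 + 4Q gives Q* = 6.
At Q = 3 the demand price is 204 - 5(3) = 189 and the supply price is 150 + 4(3) = 162.
DWL = (1/2)(gap between curves at 3) x (Q* - 3) = (1/2)(27)(3) = 40.5.

40.50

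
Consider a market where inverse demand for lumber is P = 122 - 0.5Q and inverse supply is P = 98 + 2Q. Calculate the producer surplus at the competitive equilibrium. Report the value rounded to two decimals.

Equilibrium: 122 - 0.5Q = 98 + 2Q, so Q* = 9.6 and P* = 117.2.
PS is the area between P* and the supply curve from 0 to Q*: (1/2)(9.6)(19.2) = 92.16.

92.16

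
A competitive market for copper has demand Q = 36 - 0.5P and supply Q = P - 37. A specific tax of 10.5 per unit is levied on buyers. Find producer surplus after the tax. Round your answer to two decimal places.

33.35

Rewriting demand in inverse form: P = 72 - 2Q.
Rewriting supply in inverse form: P = 37 + Q.
Without the tax, 72 - 2Q = 37 + Q so Q* = 11.6667 and P* = 48.6667.
With the tax, buyers' net willingness to pay falls by 10.5: (72 - 10.5) - 2Q = 37 + Q, so Q_t = 8.1667. Buyers pay P_b = 55.6667; sellers receive P_s = P_b - 10.5 = 45.1667.
Producer surplus is the triangle above supply below P_s: (1/2)(8.1667)(45.1667 - 37) = 33.3472.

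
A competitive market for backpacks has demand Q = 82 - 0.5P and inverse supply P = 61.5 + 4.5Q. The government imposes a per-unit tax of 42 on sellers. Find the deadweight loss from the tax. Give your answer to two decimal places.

Rewriting demand in inverse form: P = 164 - 2Q.
Pre-tax equilibrium: 164 - 2Q = 61.5 + 4.5Q gives Q* = 15.7692, P* = 132.4615.
A tax on sellers shifts supply up by 42: 164 - 2Q = 61.5 + 4.5Q + 42, so Q_t = 9.3077. Buyers pay P_b = 145.3846; sellers receive P_s = P_b - 42 = 103.3846.
The welfare triangle lost has base Q* - Q_t = 6.4615 and height t = 42, so DWL = (1/2)(6.4615)(42) = 135.6923.

135.69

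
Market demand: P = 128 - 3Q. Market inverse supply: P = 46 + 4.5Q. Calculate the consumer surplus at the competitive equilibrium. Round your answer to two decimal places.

Set 128 - 3Q = 46 + 4.5Q, which gives 82 = 7.5Q, so Q* = 10.9333 and P* = 128 - 3(10.9333) = 95.2.
Consumer surplus is the triangle under demand above P*: (1/2)(10.9333)(128 - 95.2) = (1/2)(10.9333)(32.8) = 179.3067.

179.31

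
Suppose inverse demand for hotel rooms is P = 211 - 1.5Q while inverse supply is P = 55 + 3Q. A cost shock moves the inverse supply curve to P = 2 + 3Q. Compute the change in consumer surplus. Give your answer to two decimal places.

716.48

Initial equilibrium: Q_0 = 34.6667, P_0 = 159; CS_0 = (1/2)(34.6667)(52) = 901.3333, PS_0 = (1/2)(34.6667)(104) = 1802.6667.
New equilibrium: 211 - 1.5Q = 2 + 3Q gives Q_1 = 46.4444, P_1 = 141.3333; CS_1 = 1617.8148, PS_1 = 3235.6296.
Change in consumer surplus = 1617.8148 - 901.3333 = 716.4815.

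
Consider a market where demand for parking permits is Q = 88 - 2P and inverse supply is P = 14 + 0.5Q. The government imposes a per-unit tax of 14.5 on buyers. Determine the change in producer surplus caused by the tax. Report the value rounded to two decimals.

-164.94

Rewriting demand in inverse form: P = 44 - 0.5Q.
Without the tax, 44 - 0.5Q = 14 + 0.5Q so Q* = 30 and P* = 29.
With the tax, buyers' net willingness to pay falls by 14.5: (44 - 14.5) - 0.5Q = 14 + 0.5Q, so Q_t = 15.5. Buyers pay P_b = 36.25; sellers receive P_s = P_b - 14.5 = 21.75.
Producers lose the trapezoid between P_s and P* out to Q_t plus the triangle from Q_t to Q*: change in PS = 60.0625 - 225 = -164.9375.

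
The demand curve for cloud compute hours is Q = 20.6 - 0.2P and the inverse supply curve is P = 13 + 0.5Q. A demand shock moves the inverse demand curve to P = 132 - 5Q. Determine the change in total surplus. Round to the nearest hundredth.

551.00

Rewriting demand in inverse form: P = 103 - 5Q.
Initial equilibrium: Q_0 = 16.3636, P_0 = 21.1818; CS_0 = (1/2)(16.3636)(81.8182) = 669.4215, PS_0 = (1/2)(16.3636)(8.1818) = 66.9421.
New equilibrium: 132 - 5Q = 13 + 0.5Q gives Q_1 = 21.6364, P_1 = 23.8182; CS_1 = 1170.3306, PS_1 = 117.0331.
Change in total surplus = (1170.3306 + 117.0331) - (669.4215 + 66.9421) = 551.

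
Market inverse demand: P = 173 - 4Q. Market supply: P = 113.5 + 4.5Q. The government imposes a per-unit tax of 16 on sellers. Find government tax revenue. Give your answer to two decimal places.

Without the tax, 173 - 4Q = 113.5 + 4.5Q so Q* = 7 and P* = 145.
A tax on sellers shifts supply up by 16: 173 - 4Q = 113.5 + 4.5Q + 16, so Q_t = 5.1176. Buyers pay P_b = 152.5294; sellers receive P_s = P_b - 16 = 136.5294.
Tax revenue = t x Q_t = 16 x 5.1176 = 81.8824.

81.88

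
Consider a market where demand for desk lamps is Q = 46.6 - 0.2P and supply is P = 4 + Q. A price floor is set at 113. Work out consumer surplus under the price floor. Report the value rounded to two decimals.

1440.00

Rewriting demand in inverse form: P = 233 - 5Q.
Without the control, 233 - 5Q = 4 + Q so Q* = 38.1667 and P* = 42.1667.
At P = 113, buyers demand (233 - 113)/5 = 24 while sellers would supply more, so the quantity traded is 24 at price 113.
CS is the triangle under demand above 113: (1/2)(24)(233 - 113) = 1440.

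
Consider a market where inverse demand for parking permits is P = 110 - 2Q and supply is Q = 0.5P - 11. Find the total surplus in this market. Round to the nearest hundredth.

Rewriting supply in inverse form: P = 22 + 2Q.
Setting demand equal to supply, 88 = 4Q, so Q* = 22 and P* = 66.
Total surplus is the full triangle between the curves from 0 to Q*: (1/2)(22)(110 - 22) = 968.

968.00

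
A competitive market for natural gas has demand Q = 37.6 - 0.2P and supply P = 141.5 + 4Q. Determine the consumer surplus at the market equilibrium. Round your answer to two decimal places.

66.74

Rewriting demand in inverse form: P = 188 - 5Q.
Equilibrium: 188 - 5Q = 141.5 + 4Q, so Q* = 5.1667 and P* = 162.1667.
Consumer surplus is the triangle under demand above P*: (1/2)(5.1667)(188 - 162.1667) = (1/2)(5.1667)(25.8333) = 66.7361.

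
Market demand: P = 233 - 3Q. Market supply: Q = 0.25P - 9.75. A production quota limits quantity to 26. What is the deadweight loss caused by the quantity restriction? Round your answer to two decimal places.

Rewriting supply in inverse form: P = 39 + 4Q.
Unrestricted equilibrium: Q* = (233 - 39)/(3 + 4) = 27.7143.
At Q = 26 the demand price is 233 - 3(26) = 155 and the supply price is 39 + 4(26) = 143.
Deadweight loss is the triangle between the curves from 26 to 27.7143: (1/2)(155 - 143)(27.7143 - 26) = 10.2857.

10.29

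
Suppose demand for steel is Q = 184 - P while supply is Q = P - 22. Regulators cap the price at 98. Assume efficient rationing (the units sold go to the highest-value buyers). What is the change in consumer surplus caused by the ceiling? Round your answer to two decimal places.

367.50

Rewriting demand in inverse form: P = 184 - Q.
Rewriting supply in inverse form: P = 22 + Q.
Free-market equilibrium: 184 - Q = 22 + Q gives Q* = 81, P* = 103.
At P = 98, sellers supply (98 - 22)/1 = 76 while buyers want more, so the quantity traded is 76 at price 98.
CS goes from (1/2)(81)(81) = 3280.5 to 3648 (computed as (184 - 98)(76) - (1/2)(1)(76)^2), a change of 367.5.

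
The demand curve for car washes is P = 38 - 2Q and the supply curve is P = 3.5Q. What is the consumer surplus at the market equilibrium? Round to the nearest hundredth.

47.74

Equilibrium: 38 - 2Q = 3.5Q, so Q* = 6.9091 and P* = 24.1818.
CS is the area between the demand curve and P* from 0 to Q*: (1/2)(6.9091)(13.8182) = 47.7355.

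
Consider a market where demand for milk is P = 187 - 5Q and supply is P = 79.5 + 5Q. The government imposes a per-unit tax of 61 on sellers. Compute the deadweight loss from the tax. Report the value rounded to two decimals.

Pre-tax equilibrium: 187 - 5Q = 79.5 + 5Q gives Q* = 10.75, P* = 133.25.
A tax on sellers shifts supply up by 61: 187 - 5Q = 79.5 + 5Q + 61, so Q_t = 4.65. Buyers pay P_b = 163.75; sellers receive P_s = P_b - 61 = 102.75.
Deadweight loss is the triangle between the curves from Q_t to Q*: (1/2)(10.75 - 4.65)(61) = 186.05.

186.05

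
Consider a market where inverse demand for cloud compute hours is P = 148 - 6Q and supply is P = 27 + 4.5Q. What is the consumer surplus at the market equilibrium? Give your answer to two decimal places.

Set 148 - 6Q = 27 + 4.5Q, which gives 121 = 10.5Q, so Q* = 11.5238 and P* = 148 - 6(11.5238) = 78.8571.
Consumer surplus is the triangle under demand above P*: (1/2)(11.5238)(148 - 78.8571) = (1/2)(11.5238)(69.1429) = 398.3946.

398.39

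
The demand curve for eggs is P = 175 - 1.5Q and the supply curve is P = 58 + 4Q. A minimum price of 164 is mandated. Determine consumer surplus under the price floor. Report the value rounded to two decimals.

40.33

Free-market equilibrium: 175 - 1.5Q = 58 + 4Q gives Q* = 21.2727, P* = 143.0909.
At the floor price 164, quantity demanded is (175 - 164)/1.5 = 7.3333; demand is the short side, so Q = 7.3333 trades at P = 164.
CS is the triangle under demand above 164: (1/2)(7.3333)(175 - 164) = 40.3333.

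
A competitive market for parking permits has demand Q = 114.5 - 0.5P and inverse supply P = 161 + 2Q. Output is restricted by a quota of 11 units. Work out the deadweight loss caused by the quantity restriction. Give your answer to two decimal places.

Rewriting demand in inverse form: P = 229 - 2Q.
Without the quota, 229 - 2Q = 161 + 2Q gives Q* = 17.
At Q = 11 the demand price is 229 - 2(11) = 207 and the supply price is 161 + 2(11) = 183.
Deadweight loss is the triangle between the curves from 11 to 17: (1/2)(207 - 183)(17 - 11) = 72.

72.00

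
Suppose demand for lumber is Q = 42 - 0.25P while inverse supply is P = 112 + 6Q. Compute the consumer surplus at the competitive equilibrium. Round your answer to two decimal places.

Rewriting demand in inverse form: P = 168 - 4Q.
Setting demand equal to supply, 56 = 10Q, so Q* = 5.6 and P* = 145.6.
The demand choke price is 168, so CS = (1/2)(Q*)(168 - P*) = (1/2)(5.6)(22.4) = 62.72.

62.72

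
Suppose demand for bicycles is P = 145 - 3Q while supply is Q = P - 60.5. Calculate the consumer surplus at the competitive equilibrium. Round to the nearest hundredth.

Rewriting supply in inverse form: P = 60.5 + Q.
Setting demand equal to supply, 84.5 = 4Q, so Q* = 21.125 and P* = 81.625.
CS is the area between the demand curve and P* from 0 to Q*: (1/2)(21.125)(63.375) = 669.3984.

669.40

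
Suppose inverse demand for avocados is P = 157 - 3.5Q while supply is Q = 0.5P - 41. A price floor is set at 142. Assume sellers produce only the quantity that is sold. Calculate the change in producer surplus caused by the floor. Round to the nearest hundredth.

52.83

Rewriting supply in inverse form: P = 82 + 2Q.
Without the control, 157 - 3.5Q = 82 + 2Q so Q* = 13.6364 and P* = 109.2727.
At the floor price 142, quantity demanded is (157 - 142)/3.5 = 4.2857; demand is the short side, so Q = 4.2857 trades at P = 142.
PS goes from (1/2)(13.6364)(27.2727) = 185.9504 to 238.7755 (computed as (142 - 82)(4.2857) - (1/2)(2)(4.2857)^2), a change of 52.8251.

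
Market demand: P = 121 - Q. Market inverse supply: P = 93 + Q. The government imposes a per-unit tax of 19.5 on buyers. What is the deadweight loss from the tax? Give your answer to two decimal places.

Without the tax, 121 - Q = 93 + Q so Q* = 14 and P* = 107.
A tax on buyers shifts demand down by 19.5: (121 - 19.5) - Q = 93 + Q, so Q_t = 4.25. Buyers pay P_b = 116.75; sellers receive P_s = P_b - 19.5 = 97.25.
The welfare triangle lost has base Q* - Q_t = 9.75 and height t = 19.5, so DWL = (1/2)(9.75)(19.5) = 95.0625.

95.06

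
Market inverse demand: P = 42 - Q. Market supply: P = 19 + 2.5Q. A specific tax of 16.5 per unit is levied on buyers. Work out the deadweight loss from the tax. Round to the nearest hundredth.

Pre-tax equilibrium: 42 - Q = 19 + 2.5Q gives Q* = 6.5714, P* = 35.4286.
With the tax, buyers' net willingness to pay falls by 16.5: (42 - 16.5) - Q = 19 + 2.5Q, so Q_t = 1.8571. Buyers pay P_b = 40.1429; sellers receive P_s = P_b - 16.5 = 23.6429.
Deadweight loss is the triangle between the curves from Q_t to Q*: (1/2)(6.5714 - 1.8571)(16.5) = 38.8929.

38.89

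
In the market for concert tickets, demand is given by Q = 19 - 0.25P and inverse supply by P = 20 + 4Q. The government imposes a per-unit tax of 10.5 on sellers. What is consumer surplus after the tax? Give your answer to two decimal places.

Rewriting demand in inverse form: P = 76 - 4Q.
Without the tax, 76 - 4Q = 20 + 4Q so Q* = 7 and P* = 48.
With the tax, sellers need 10.5 more per unit: 76 - 4Q = 20 + 4Q + 10.5, so Q_t = 5.6875. Buyers pay P_b = 53.25; sellers receive P_s = P_b - 10.5 = 42.75.
CS = (1/2)(Q_t)(76 - P_b) = (1/2)(5.6875)(22.75) = 64.6953.

64.70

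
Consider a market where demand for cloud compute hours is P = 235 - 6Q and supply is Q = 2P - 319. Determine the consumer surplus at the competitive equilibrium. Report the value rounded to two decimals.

404.75

Rewriting supply in inverse form: P = 159.5 + 0.5Q.
Set 235 - 6Q = 159.5 + 0.5Q, which gives 75.5 = 6.5Q, so Q* = 11.6154 and P* = 235 - 6(11.6154) = 165.3077.
The demand choke price is 235, so CS = (1/2)(Q*)(235 - P*) = (1/2)(11.6154)(69.6923) = 404.7515.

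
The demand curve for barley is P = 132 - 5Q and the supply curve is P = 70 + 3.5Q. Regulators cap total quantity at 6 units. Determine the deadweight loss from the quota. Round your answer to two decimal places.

7.12

Unrestricted equilibrium: Q* = (132 - 70)/(5 + 3.5) = 7.2941.
At Q = 6 the demand price is 132 - 5(6) = 102 and the supply price is 70 + 3.5(6) = 91.
Deadweight loss is the triangle between the curves from 6 to 7.2941: (1/2)(102 - 91)(7.2941 - 6) = 7.1176.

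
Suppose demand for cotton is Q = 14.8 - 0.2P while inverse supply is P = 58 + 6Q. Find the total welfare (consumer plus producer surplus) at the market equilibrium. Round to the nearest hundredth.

Rewriting demand in inverse form: P = 74 - 5Q.
Set 74 - 5Q = 58 + 6Q, which gives 16 = 11Q, so Q* = 1.4545 and P* = 74 - 5(1.4545) = 66.7273.
Total surplus is the full triangle between the curves from 0 to Q*: (1/2)(1.4545)(74 - 58) = 11.6364.

11.64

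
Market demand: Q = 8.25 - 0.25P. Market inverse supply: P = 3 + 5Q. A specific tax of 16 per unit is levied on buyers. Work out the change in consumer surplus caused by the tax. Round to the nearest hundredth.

Rewriting demand in inverse form: P = 33 - 4Q.
Without the tax, 33 - 4Q = 3 + 5Q so Q* = 3.3333 and P* = 19.6667.
With the tax, buyers' net willingness to pay falls by 16: (33 - 16) - 4Q = 3 + 5Q, so Q_t = 1.5556. Buyers pay P_b = 26.7778; sellers receive P_s = P_b - 16 = 10.7778.
Consumers lose the trapezoid between P* and P_b out to Q_t plus the triangle from Q_t to Q*: change in CS = 4.8395 - 22.2222 = -17.3827.

-17.38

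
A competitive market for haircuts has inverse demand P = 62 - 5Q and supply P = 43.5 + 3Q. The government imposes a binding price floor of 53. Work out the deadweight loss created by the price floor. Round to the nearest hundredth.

Without the control, 62 - 5Q = 43.5 + 3Q so Q* = 2.3125 and P* = 50.4375.
At the floor price 53, quantity demanded is (62 - 53)/5 = 1.8; demand is the short side, so Q = 1.8 trades at P = 53.
At Q = 1.8 the demand price is 53 and the supply price is 48.9. Deadweight loss is the triangle between the curves from 1.8 to 2.3125: (1/2)(53 - 48.9)(2.3125 - 1.8) = 1.0506.

1.05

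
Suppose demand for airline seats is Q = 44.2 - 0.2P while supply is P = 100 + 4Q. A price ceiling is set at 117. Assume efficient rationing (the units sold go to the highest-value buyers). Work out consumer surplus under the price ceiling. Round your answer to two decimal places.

396.84

Rewriting demand in inverse form: P = 221 - 5Q.
Without the control, 221 - 5Q = 100 + 4Q so Q* = 13.4444 and P* = 153.7778.
At P = 117, sellers supply (117 - 100)/4 = 4.25 while buyers want more, so the quantity traded is 4.25 at price 117.
The demand price at Q = 4.25 is 199.75. CS is the trapezoid between demand and 117 over [0, 4.25]: (1/2)[(221 - 117) + (199.75 - 117)](4.25) = 396.8438.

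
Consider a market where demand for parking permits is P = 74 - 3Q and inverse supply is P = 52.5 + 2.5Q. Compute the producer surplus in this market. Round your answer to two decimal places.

19.10

Equilibrium: 74 - 3Q = 52.5 + 2.5Q, so Q* = 3.9091 and P* = 62.2727.
Producer surplus is the triangle above supply below P*: (1/2)(3.9091)(62.2727 - 52.5) = (1/2)(3.9091)(9.7727) = 19.1012.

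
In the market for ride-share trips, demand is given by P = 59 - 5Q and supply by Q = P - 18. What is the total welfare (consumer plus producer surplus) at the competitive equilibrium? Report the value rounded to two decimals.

Rewriting supply in inverse form: P = 18 + Q.
Set 59 - 5Q = 18 + Q, which gives 41 = 6Q, so Q* = 6.8333 and P* = 59 - 5(6.8333) = 24.8333.
Total surplus is the full triangle between the curves from 0 to Q*: (1/2)(6.8333)(59 - 18) = 140.0833.

140.08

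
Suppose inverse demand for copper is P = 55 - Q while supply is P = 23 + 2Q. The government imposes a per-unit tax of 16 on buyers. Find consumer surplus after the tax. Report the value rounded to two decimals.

14.22

Pre-tax equilibrium: 55 - Q = 23 + 2Q gives Q* = 10.6667, P* = 44.3333.
A tax on buyers shifts demand down by 16: (55 - 16) - Q = 23 + 2Q, so Q_t = 5.3333. Buyers pay P_b = 49.6667; sellers receive P_s = P_b - 16 = 33.6667.
CS = (1/2)(Q_t)(55 - P_b) = (1/2)(5.3333)(5.3333) = 14.2222.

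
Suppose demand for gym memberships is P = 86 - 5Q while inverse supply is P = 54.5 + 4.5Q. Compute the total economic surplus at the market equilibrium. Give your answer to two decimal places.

52.22

Set 86 - 5Q = 54.5 + 4.5Q, which gives 31.5 = 9.5Q, so Q* = 3.3158 and P* = 86 - 5(3.3158) = 69.4211.
Total surplus is the full triangle between the curves from 0 to Q*: (1/2)(3.3158)(86 - 54.5) = 52.2237.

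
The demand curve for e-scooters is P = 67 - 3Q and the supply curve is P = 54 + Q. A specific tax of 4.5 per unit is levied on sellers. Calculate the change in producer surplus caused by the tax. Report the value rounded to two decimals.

-3.02

Without the tax, 67 - 3Q = 54 + Q so Q* = 3.25 and P* = 57.25.
With the tax, sellers need 4.5 more per unit: 67 - 3Q = 54 + Q + 4.5, so Q_t = 2.125. Buyers pay P_b = 60.625; sellers receive P_s = P_b - 4.5 = 56.125.
Producers lose the trapezoid between P_s and P* out to Q_t plus the triangle from Q_t to Q*: change in PS = 2.2578 - 5.2812 = -3.0234.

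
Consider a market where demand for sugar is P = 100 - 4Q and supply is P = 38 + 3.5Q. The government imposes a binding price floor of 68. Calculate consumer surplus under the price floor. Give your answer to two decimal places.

Free-market equilibrium: 100 - 4Q = 38 + 3.5Q gives Q* = 8.2667, P* = 66.9333.
At P = 68, buyers demand (100 - 68)/4 = 8 while sellers would supply more, so the quantity traded is 8 at price 68.
CS is the triangle under demand above 68: (1/2)(8)(100 - 68) = 128.

128.00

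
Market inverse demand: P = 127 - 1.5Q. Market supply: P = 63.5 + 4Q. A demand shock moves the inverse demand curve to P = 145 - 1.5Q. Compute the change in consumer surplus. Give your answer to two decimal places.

Initial equilibrium: Q_0 = 11.5455, P_0 = 109.6818; CS_0 = (1/2)(11.5455)(17.3182) = 99.9731, PS_0 = (1/2)(11.5455)(46.1818) = 266.595.
New equilibrium: 145 - 1.5Q = 63.5 + 4Q gives Q_1 = 14.8182, P_1 = 122.7727; CS_1 = 164.6839, PS_1 = 439.157.
Change in consumer surplus = 164.6839 - 99.9731 = 64.7107.

64.71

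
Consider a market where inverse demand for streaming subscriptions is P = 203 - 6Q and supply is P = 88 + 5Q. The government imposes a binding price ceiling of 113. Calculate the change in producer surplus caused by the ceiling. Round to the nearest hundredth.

-210.74

Free-market equilibrium: 203 - 6Q = 88 + 5Q gives Q* = 10.4545, P* = 140.2727.
At the ceiling price 113, quantity supplied is (113 - 88)/5 = 5; supply is the short side, so Q = 5 trades at P = 113.
PS goes from (1/2)(10.4545)(52.2727) = 273.2438 to 62.5 (computed as (113 - 88)(5) - (1/2)(5)(5)^2), a change of -210.7438.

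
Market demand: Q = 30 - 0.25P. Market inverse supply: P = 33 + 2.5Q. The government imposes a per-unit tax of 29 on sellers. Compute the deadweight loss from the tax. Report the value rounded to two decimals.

Rewriting demand in inverse form: P = 120 - 4Q.
Without the tax, 120 - 4Q = 33 + 2.5Q so Q* = 13.3846 and P* = 66.4615.
A tax on sellers shifts supply up by 29: 120 - 4Q = 33 + 2.5Q + 29, so Q_t = 8.9231. Buyers pay P_b = 84.3077; sellers receive P_s = P_b - 29 = 55.3077.
The welfare triangle lost has base Q* - Q_t = 4.4615 and height t = 29, so DWL = (1/2)(4.4615)(29) = 64.6923.

64.69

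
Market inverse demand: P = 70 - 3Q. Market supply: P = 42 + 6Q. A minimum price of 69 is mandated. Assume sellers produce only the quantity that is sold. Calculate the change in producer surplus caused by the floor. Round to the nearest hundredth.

-20.37

Free-market equilibrium: 70 - 3Q = 42 + 6Q gives Q* = 3.1111, P* = 60.6667.
At the floor price 69, quantity demanded is (70 - 69)/3 = 0.3333; demand is the short side, so Q = 0.3333 trades at P = 69.
PS goes from (1/2)(3.1111)(18.6667) = 29.037 to 8.6667 (computed as (69 - 42)(0.3333) - (1/2)(6)(0.3333)^2), a change of -20.3704.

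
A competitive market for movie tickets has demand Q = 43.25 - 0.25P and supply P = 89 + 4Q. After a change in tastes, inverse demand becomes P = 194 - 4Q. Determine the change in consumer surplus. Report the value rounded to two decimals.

Rewriting demand in inverse form: P = 173 - 4Q.
Initial equilibrium: Q_0 = 10.5, P_0 = 131; CS_0 = (1/2)(10.5)(42) = 220.5, PS_0 = (1/2)(10.5)(42) = 220.5.
New equilibrium: 194 - 4Q = 89 + 4Q gives Q_1 = 13.125, P_1 = 141.5; CS_1 = 344.5312, PS_1 = 344.5312.
Change in consumer surplus = 344.5312 - 220.5 = 124.0312.

124.03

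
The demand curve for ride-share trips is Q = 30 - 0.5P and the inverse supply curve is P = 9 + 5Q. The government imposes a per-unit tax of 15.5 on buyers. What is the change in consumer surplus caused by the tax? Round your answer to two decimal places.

-27.36

Rewriting demand in inverse form: P = 60 - 2Q.
Pre-tax equilibrium: 60 - 2Q = 9 + 5Q gives Q* = 7.2857, P* = 45.4286.
With the tax, buyers' net willingness to pay falls by 15.5: (60 - 15.5) - 2Q = 9 + 5Q, so Q_t = 5.0714. Buyers pay P_b = 49.8571; sellers receive P_s = P_b - 15.5 = 34.3571.
CS falls from (1/2)(7.2857)(14.5714) = 53.0816 to (1/2)(5.0714)(10.1429) = 25.7194, a change of -27.3622.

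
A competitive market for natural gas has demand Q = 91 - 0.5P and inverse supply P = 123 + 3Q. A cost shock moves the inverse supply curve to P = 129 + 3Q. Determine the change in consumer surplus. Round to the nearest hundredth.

-26.88

Rewriting demand in inverse form: P = 182 - 2Q.
Initial equilibrium: Q_0 = 11.8, P_0 = 158.4; CS_0 = (1/2)(11.8)(23.6) = 139.24, PS_0 = (1/2)(11.8)(35.4) = 208.86.
New equilibrium: 182 - 2Q = 129 + 3Q gives Q_1 = 10.6, P_1 = 160.8; CS_1 = 112.36, PS_1 = 168.54.
Change in consumer surplus = 112.36 - 139.24 = -26.88.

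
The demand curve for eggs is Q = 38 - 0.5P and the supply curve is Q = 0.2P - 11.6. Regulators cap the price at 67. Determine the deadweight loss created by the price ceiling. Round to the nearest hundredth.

2.08

Rewriting demand in inverse form: P = 76 - 2Q.
Rewriting supply in inverse form: P = 58 + 5Q.
Without the control, 76 - 2Q = 58 + 5Q so Q* = 2.5714 and P* = 70.8571.
At P = 67, sellers supply (67 - 58)/5 = 1.8 while buyers want more, so the quantity traded is 1.8 at price 67.
The lost-trades triangle has base Q* - 1.8 = 0.7714 and height equal to the gap between the curves at Q = 1.8, which is 72.4 - 67 = 5.4. DWL = (1/2)(0.7714)(5.4) = 2.0829.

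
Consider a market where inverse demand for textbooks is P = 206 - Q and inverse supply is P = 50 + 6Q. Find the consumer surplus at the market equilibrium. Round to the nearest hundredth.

248.33

Equilibrium: 206 - Q = 50 + 6Q, so Q* = 22.2857 and P* = 183.7143.
Consumer surplus is the triangle under demand above P*: (1/2)(22.2857)(206 - 183.7143) = (1/2)(22.2857)(22.2857) = 248.3265.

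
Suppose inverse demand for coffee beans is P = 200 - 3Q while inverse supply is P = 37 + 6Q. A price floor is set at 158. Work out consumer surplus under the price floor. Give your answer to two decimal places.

294.00

Without the control, 200 - 3Q = 37 + 6Q so Q* = 18.1111 and P* = 145.6667.
At P = 158, buyers demand (200 - 158)/3 = 14 while sellers would supply more, so the quantity traded is 14 at price 158.
CS is the triangle under demand above 158: (1/2)(14)(200 - 158) = 294.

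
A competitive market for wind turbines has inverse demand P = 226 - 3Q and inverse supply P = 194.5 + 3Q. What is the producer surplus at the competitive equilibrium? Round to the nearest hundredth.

Equilibrium: 226 - 3Q = 194.5 + 3Q, so Q* = 5.25 and P* = 210.25.
Producer surplus is the triangle above supply below P*: (1/2)(5.25)(210.25 - 194.5) = (1/2)(5.25)(15.75) = 41.3438.

41.34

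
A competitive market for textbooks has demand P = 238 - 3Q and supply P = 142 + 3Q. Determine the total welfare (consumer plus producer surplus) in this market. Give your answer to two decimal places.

Set 238 - 3Q = 142 + 3Q, which gives 96 = 6Q, so Q* = 16 and P* = 238 - 3(16) = 190.
CS = (1/2)(16)(48) = 384 and PS = (1/2)(16)(48) = 384, so total surplus = 768.

768.00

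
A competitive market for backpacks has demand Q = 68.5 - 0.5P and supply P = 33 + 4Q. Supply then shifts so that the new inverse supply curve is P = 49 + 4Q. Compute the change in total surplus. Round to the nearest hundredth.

-256.00

Rewriting demand in inverse form: P = 137 - 2Q.
Initial equilibrium: Q_0 = 17.3333, P_0 = 102.3333; CS_0 = (1/2)(17.3333)(34.6667) = 300.4444, PS_0 = (1/2)(17.3333)(69.3333) = 600.8889.
New equilibrium: 137 - 2Q = 49 + 4Q gives Q_1 = 14.6667, P_1 = 107.6667; CS_1 = 215.1111, PS_1 = 430.2222.
Change in total surplus = (215.1111 + 430.2222) - (300.4444 + 600.8889) = -256.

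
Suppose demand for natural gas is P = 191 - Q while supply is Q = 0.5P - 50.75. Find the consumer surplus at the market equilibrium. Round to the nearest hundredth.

Rewriting supply in inverse form: P = 101.5 + 2Q.
Set 191 - Q = 101.5 + 2Q, which gives 89.5 = 3Q, so Q* = 29.8333 and P* = 191 - (29.8333) = 161.1667.
CS is the area between the demand curve and P* from 0 to Q*: (1/2)(29.8333)(29.8333) = 445.0139.

445.01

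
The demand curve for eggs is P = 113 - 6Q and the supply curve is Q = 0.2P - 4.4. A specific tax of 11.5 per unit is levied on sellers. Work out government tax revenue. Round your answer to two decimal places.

83.11

Rewriting supply in inverse form: P = 22 + 5Q.
Without the tax, 113 - 6Q = 22 + 5Q so Q* = 8.2727 and P* = 63.3636.
A tax on sellers shifts supply up by 11.5: 113 - 6Q = 22 + 5Q + 11.5, so Q_t = 7.2273. Buyers pay P_b = 69.6364; sellers receive P_s = P_b - 11.5 = 58.1364.
Revenue is the tax times quantity traded: 11.5 x 7.2273 = 83.1136.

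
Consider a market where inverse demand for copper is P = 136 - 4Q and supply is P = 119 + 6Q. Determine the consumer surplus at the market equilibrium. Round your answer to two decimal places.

Set 136 - 4Q = 119 + 6Q, which gives 17 = 10Q, so Q* = 1.7 and P* = 136 - 4(1.7) = 129.2.
CS is the area between the demand curve and P* from 0 to Q*: (1/2)(1.7)(6.8) = 5.78.

5.78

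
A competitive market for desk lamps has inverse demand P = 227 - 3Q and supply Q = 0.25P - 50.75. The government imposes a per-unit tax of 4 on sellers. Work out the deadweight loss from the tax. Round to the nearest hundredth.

1.14

Rewriting supply in inverse form: P = 203 + 4Q.
Without the tax, 227 - 3Q = 203 + 4Q so Q* = 3.4286 and P* = 216.7143.
With the tax, sellers need 4 more per unit: 227 - 3Q = 203 + 4Q + 4, so Q_t = 2.8571. Buyers pay P_b = 218.4286; sellers receive P_s = P_b - 4 = 214.4286.
The welfare triangle lost has base Q* - Q_t = 0.5714 and height t = 4, so DWL = (1/2)(0.5714)(4) = 1.1429.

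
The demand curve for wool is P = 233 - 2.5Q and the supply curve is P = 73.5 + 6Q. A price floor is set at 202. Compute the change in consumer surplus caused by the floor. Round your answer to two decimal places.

Without the control, 233 - 2.5Q = 73.5 + 6Q so Q* = 18.7647 and P* = 186.0882.
At P = 202, buyers demand (233 - 202)/2.5 = 12.4 while sellers would supply more, so the quantity traded is 12.4 at price 202.
CS goes from (1/2)(18.7647)(46.9118) = 440.1427 to 192.2 (computed as (233 - 202)(12.4) - (1/2)(2.5)(12.4)^2), a change of -247.9427.

-247.94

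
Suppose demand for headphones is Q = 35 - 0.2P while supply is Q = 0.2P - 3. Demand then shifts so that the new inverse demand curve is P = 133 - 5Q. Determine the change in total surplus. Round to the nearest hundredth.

-583.80

Rewriting demand in inverse form: P = 175 - 5Q.
Rewriting supply in inverse form: P = 15 + 5Q.
Initial equilibrium: Q_0 = 16, P_0 = 95; CS_0 = (1/2)(16)(80) = 640, PS_0 = (1/2)(16)(80) = 640.
New equilibrium: 133 - 5Q = 15 + 5Q gives Q_1 = 11.8, P_1 = 74; CS_1 = 348.1, PS_1 = 348.1.
Change in total surplus = (348.1 + 348.1) - (640 + 640) = -583.8.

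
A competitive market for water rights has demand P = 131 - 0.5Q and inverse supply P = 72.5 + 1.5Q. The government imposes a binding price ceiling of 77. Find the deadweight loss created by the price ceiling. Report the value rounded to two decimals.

Free-market equilibrium: 131 - 0.5Q = 72.5 + 1.5Q gives Q* = 29.25, P* = 116.375.
At P = 77, sellers supply (77 - 72.5)/1.5 = 3 while buyers want more, so the quantity traded is 3 at price 77.
At Q = 3 the demand price is 129.5 and the supply price is 77. Deadweight loss is the triangle between the curves from 3 to 29.25: (1/2)(129.5 - 77)(29.25 - 3) = 689.0625.

689.06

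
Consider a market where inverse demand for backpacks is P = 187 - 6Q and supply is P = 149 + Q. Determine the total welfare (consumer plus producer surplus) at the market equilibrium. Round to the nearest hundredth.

Setting demand equal to supply, 38 = 7Q, so Q* = 5.4286 and P* = 154.4286.
CS = (1/2)(5.4286)(32.5714) = 88.4082 and PS = (1/2)(5.4286)(5.4286) = 14.7347, so total surplus = 103.1429.

103.14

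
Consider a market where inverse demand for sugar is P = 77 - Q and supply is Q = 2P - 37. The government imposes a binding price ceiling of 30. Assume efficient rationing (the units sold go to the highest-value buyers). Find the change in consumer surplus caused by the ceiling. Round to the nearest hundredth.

56.00

Rewriting supply in inverse form: P = 18.5 + 0.5Q.
Free-market equilibrium: 77 - Q = 18.5 + 0.5Q gives Q* = 39, P* = 38.
At P = 30, sellers supply (30 - 18.5)/0.5 = 23 while buyers want more, so the quantity traded is 23 at price 30.
CS goes from (1/2)(39)(39) = 760.5 to 816.5 (computed as (77 - 30)(23) - (1/2)(1)(23)^2), a change of 56.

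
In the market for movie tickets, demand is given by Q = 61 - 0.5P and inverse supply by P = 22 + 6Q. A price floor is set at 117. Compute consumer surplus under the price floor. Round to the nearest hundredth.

6.25

Rewriting demand in inverse form: P = 122 - 2Q.
Without the control, 122 - 2Q = 22 + 6Q so Q* = 12.5 and P* = 97.
At the floor price 117, quantity demanded is (122 - 117)/2 = 2.5; demand is the short side, so Q = 2.5 trades at P = 117.
CS is the triangle under demand above 117: (1/2)(2.5)(122 - 117) = 6.25.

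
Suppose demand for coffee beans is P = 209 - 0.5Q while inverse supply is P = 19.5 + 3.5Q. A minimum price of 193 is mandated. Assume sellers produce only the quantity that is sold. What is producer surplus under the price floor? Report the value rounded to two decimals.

3760.00

Without the control, 209 - 0.5Q = 19.5 + 3.5Q so Q* = 47.375 and P* = 185.3125.
At P = 193, buyers demand (209 - 193)/0.5 = 32 while sellers would supply more, so the quantity traded is 32 at price 193.
The supply price at Q = 32 is 131.5. PS is the trapezoid between 193 and supply over [0, 32]: (1/2)[(193 - 19.5) + (193 - 131.5)](32) = 3760.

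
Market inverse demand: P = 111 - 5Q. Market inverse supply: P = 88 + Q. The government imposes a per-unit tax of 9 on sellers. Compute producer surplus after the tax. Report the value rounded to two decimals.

2.72

Pre-tax equilibrium: 111 - 5Q = 88 + Q gives Q* = 3.8333, P* = 91.8333.
A tax on sellers shifts supply up by 9: 111 - 5Q = 88 + Q + 9, so Q_t = 2.3333. Buyers pay P_b = 99.3333; sellers receive P_s = P_b - 9 = 90.3333.
Producer surplus is the triangle above supply below P_s: (1/2)(2.3333)(90.3333 - 88) = 2.7222.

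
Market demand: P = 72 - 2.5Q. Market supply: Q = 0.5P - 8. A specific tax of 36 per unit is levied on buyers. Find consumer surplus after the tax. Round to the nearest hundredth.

24.69

Rewriting supply in inverse form: P = 16 + 2Q.
Without the tax, 72 - 2.5Q = 16 + 2Q so Q* = 12.4444 and P* = 40.8889.
A tax on buyers shifts demand down by 36: (72 - 36) - 2.5Q = 16 + 2Q, so Q_t = 4.4444. Buyers pay P_b = 60.8889; sellers receive P_s = P_b - 36 = 24.8889.
Consumer surplus is the triangle under demand above P_b: (1/2)(4.4444)(72 - 60.8889) = 24.6914.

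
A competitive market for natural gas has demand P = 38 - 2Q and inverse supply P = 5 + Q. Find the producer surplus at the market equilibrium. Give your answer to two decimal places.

60.50

Equilibrium: 38 - 2Q = 5 + Q, so Q* = 11 and P* = 16.
PS is the area between P* and the supply curve from 0 to Q*: (1/2)(11)(11) = 60.5.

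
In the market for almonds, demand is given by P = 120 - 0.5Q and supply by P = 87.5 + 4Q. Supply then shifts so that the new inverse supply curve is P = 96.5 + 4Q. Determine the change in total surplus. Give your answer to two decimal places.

Initial equilibrium: Q_0 = 7.2222, P_0 = 116.3889; CS_0 = (1/2)(7.2222)(3.6111) = 13.0401, PS_0 = (1/2)(7.2222)(28.8889) = 104.321.
New equilibrium: 120 - 0.5Q = 96.5 + 4Q gives Q_1 = 5.2222, P_1 = 117.3889; CS_1 = 6.8179, PS_1 = 54.5432.
Change in total surplus = (6.8179 + 54.5432) - (13.0401 + 104.321) = -56.

-56.00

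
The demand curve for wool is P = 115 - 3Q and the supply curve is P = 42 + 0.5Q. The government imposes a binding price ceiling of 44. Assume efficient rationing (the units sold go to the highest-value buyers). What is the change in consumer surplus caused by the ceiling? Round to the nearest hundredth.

-392.53

Without the control, 115 - 3Q = 42 + 0.5Q so Q* = 20.8571 and P* = 52.4286.
At the ceiling price 44, quantity supplied is (44 - 42)/0.5 = 4; supply is the short side, so Q = 4 trades at P = 44.
CS goes from (1/2)(20.8571)(62.5714) = 652.5306 to 260 (computed as (115 - 44)(4) - (1/2)(3)(4)^2), a change of -392.5306.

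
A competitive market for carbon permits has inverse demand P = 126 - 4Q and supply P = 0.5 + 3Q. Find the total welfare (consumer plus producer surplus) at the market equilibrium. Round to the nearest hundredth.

Set 126 - 4Q = 0.5 + 3Q, which gives 125.5 = 7Q, so Q* = 17.9286 and P* = 126 - 4(17.9286) = 54.2857.
Total surplus is the full triangle between the curves from 0 to Q*: (1/2)(17.9286)(126 - 0.5) = 1125.0179.

1125.02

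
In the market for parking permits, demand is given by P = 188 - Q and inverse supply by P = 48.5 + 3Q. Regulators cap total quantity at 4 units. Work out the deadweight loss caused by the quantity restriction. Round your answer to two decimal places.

Unrestricted equilibrium: Q* = (188 - 48.5)/(1 + 3) = 34.875.
At Q = 4 the demand price is 188 - (4) = 184 and the supply price is 48.5 + 3(4) = 60.5.
Deadweight loss is the triangle between the curves from 4 to 34.875: (1/2)(184 - 60.5)(34.875 - 4) = 1906.5312.

1906.53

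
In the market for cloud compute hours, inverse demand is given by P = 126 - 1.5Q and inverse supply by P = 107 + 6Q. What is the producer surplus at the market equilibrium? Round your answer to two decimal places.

Setting demand equal to supply, 19 = 7.5Q, so Q* = 2.5333 and P* = 122.2.
The supply curve's price intercept is 107, so PS = (1/2)(Q*)(P* - 107) = (1/2)(2.5333)(15.2) = 19.2533.

19.25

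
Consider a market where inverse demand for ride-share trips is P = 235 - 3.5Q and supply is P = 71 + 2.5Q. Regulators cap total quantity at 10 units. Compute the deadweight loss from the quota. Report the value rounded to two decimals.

901.33

Unrestricted equilibrium: Q* = (235 - 71)/(3.5 + 2.5) = 27.3333.
At Q = 10 the demand price is 235 - 3.5(10) = 200 and the supply price is 71 + 2.5(10) = 96.
Deadweight loss is the triangle between the curves from 10 to 27.3333: (1/2)(200 - 96)(27.3333 - 10) = 901.3333.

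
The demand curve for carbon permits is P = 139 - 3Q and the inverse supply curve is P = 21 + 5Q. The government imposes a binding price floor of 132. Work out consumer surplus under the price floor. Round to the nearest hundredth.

8.17

Without the control, 139 - 3Q = 21 + 5Q so Q* = 14.75 and P* = 94.75.
At the floor price 132, quantity demanded is (139 - 132)/3 = 2.3333; demand is the short side, so Q = 2.3333 trades at P = 132.
CS is the triangle under demand above 132: (1/2)(2.3333)(139 - 132) = 8.1667.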